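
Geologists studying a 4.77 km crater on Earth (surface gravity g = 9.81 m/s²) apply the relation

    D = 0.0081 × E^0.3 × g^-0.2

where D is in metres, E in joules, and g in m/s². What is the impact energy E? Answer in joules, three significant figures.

E ≈ 7.84 × 10^19 J

Rearranging: E = [D / (0.0081 · g^-0.2)]^(1/0.3).
D = 4770 m.
g^-0.2 = 9.81^-0.2 = 0.6334
D / (0.0081 × 0.6334) = 4770 / (5.131 × 10^-3) = 9.296 × 10^5
E = (9.296 × 10^5)^3.3333 = 7.836 × 10^19 J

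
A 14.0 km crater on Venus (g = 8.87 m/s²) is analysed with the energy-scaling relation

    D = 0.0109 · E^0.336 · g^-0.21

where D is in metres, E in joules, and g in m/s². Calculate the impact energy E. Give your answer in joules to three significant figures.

E ≈ 5.93 × 10^18 J

Rearranging: E = [D / (0.0109 · g^-0.21)]^(1/0.336).
D = 14000 m.
g^-0.21 = 8.87^-0.21 = 0.6323
D / (0.0109 × 0.6323) = 14000 / (6.892 × 10^-3) = 2.031 × 10^6
E = (2.031 × 10^6)^2.9762 = 5.929 × 10^18 J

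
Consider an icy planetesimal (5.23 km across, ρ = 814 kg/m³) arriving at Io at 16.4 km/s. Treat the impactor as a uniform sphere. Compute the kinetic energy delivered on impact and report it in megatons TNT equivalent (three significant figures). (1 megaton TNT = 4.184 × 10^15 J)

d = 5230 m; v = 16400 m/s.
Mass m = (π/6) ρ d³ = (π/6) × 814 × (5230)³ = 6.097 × 10^13 kg
E = ½ m v² = 0.5 × 6.097 × 10^13 × (16400)² = 8.199 × 10^21 J
   = 8.199 × 10^21 / 4.184×10^15 = 1.960 × 10^6 Mt

E ≈ 1.96 × 10^6 Mt TNT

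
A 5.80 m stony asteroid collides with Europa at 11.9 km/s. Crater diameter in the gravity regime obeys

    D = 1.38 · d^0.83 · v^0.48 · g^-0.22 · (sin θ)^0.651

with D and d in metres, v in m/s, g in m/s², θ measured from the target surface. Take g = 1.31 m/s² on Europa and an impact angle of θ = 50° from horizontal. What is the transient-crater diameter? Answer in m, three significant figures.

D ≈ 425 m

In SI units: v = 11900 m/s.
d^0.83 = 5.8^0.83 = 4.302
v^0.48 = 11900^0.48 = 90.42
g^-0.22 = 1.31^-0.22 = 0.9423
(sin 50°)^0.651 = 0.7660^0.651 = 0.8407
D = 1.38 × 4.302 × 90.42 × 0.9423 × 0.8407 = 425.2 m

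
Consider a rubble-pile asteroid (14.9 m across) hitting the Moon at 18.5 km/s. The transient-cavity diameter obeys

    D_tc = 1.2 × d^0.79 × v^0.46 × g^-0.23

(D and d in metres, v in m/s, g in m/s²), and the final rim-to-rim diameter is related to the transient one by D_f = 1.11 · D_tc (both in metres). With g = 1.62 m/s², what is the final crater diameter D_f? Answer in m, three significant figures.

v = 18500 m/s.
d^0.79 = 14.9^0.79 = 8.449
v^0.46 = 18500^0.46 = 91.81
g^-0.23 = 1.62^-0.23 = 0.8950
D_tc = 1.2 × 8.449 × 91.81 × 0.8950 = 833.1 m
D_f = 1.11 × 833.1 = 924.7 m

D_f ≈ 925 m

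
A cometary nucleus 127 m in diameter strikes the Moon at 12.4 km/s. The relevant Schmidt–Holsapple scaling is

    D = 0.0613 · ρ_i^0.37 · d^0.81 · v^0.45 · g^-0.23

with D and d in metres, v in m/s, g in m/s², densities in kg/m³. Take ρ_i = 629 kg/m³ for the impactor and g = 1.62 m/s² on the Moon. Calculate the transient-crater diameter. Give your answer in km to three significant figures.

In SI units: v = 12400 m/s.
ρ_i^0.37 = 629^0.37 = 10.85
d^0.81 = 127^0.81 = 50.59
v^0.45 = 12400^0.45 = 69.51
g^-0.23 = 1.62^-0.23 = 0.8950
D = 0.0613 × 10.85 × 50.59 × 69.51 × 0.8950 = 2093 m
   = 2.093 km

D ≈ 2.09 km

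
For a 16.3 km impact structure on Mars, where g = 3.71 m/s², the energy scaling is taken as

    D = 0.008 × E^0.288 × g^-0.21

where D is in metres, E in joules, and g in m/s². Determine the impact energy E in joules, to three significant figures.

Rearranging: E = [D / (0.008 · g^-0.21)]^(1/0.288).
D = 16300 m.
g^-0.21 = 3.71^-0.21 = 0.7593
D / (0.008 × 0.7593) = 16300 / (6.074 × 10^-3) = 2.684 × 10^6
E = (2.684 × 10^6)^3.4722 = 2.099 × 10^22 J

E ≈ 2.10 × 10^22 J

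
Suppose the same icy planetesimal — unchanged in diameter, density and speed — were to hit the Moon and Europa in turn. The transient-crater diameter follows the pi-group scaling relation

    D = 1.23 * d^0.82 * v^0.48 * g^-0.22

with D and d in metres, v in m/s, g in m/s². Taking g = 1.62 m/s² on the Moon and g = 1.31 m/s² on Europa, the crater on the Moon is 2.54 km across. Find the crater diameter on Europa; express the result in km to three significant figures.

All impactor-dependent factors cancel in the ratio, leaving D_Europa/D_Moon = (g_Europa/g_Moon)^-0.22.
(1.31/1.62)^-0.22 = 0.8086^-0.22 = 1.048
D_Europa = 1.048 × 2.54 km = 2.66 km

D ≈ 2.66 km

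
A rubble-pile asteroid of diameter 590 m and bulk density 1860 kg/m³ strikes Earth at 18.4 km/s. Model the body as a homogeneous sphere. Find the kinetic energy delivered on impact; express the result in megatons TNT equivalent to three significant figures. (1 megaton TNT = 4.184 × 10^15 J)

v = 18400 m/s.
Mass m = (π/6) ρ d³ = (π/6) × 1860 × (590)³ = 2.000 × 10^11 kg
E = ½ m v² = 0.5 × 2.000 × 10^11 × (18400)² = 3.386 × 10^19 J
   = 3.386 × 10^19 / 4.184×10^15 = 8093 Mt

E ≈ 8090 Mt TNT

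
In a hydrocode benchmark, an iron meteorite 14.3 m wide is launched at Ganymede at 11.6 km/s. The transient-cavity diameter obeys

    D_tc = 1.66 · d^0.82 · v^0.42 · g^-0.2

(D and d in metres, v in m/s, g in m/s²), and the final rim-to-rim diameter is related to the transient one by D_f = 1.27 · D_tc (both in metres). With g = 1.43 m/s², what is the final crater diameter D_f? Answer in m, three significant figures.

v = 11600 m/s.
d^0.82 = 14.3^0.82 = 8.859
v^0.42 = 11600^0.42 = 50.94
g^-0.2 = 1.43^-0.2 = 0.9310
D_tc = 1.66 × 8.859 × 50.94 × 0.9310 = 697.4 m
D_f = 1.27 × 697.4 = 885.7 m

D_f ≈ 886 m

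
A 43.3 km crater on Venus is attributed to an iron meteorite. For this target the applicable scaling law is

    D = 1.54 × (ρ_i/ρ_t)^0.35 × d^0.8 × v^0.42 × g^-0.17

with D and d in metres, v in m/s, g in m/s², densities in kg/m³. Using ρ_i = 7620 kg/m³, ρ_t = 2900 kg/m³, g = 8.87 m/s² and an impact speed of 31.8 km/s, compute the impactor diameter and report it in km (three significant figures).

Rearranging for d: d = [D / (1.54 · (7620/2900)^0.35 · 31800^0.42 · 8.87^-0.17)]^(1/0.8).
D = 43300 m.
(7620/2900)^0.35 = 1.402
31800^0.42 = 77.81
8.87^-0.17 = 0.6900
Denominator = 1.54 × 1.402 × 77.81 × 0.6900 = 115.9
D / 115.9 = 43300 / 115.9 = 373.6
d = 373.6^(1/0.8) = 373.6^1.25 = 1643 m

d ≈ 1.64 km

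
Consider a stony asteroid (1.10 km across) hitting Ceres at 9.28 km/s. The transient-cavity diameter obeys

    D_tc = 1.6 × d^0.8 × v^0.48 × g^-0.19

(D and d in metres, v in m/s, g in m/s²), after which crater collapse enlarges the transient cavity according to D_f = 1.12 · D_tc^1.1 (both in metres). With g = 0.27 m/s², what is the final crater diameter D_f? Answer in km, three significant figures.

D_f ≈ 146 km

In SI: d = 1100 m, v = 9280 m/s.
d^0.8 = 1100^0.8 = 271.1
v^0.48 = 9280^0.48 = 80.25
g^-0.19 = 0.27^-0.19 = 1.282
D_tc = 1.6 × 271.1 × 80.25 × 1.282 = 44630 m
D_f = 1.12 × (44630)^1.1 = 1.458 × 10^5 m
     = 145.8 km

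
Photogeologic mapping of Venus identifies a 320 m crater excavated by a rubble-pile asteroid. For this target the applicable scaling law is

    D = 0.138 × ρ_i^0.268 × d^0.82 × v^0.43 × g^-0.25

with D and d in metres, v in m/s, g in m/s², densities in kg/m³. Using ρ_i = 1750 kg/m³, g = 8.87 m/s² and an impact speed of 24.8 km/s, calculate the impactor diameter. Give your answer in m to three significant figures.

d ≈ 10.7 m

Rearranging for d: d = [D / (0.138 · 1750^0.268 · 24800^0.43 · 8.87^-0.25)]^(1/0.82).
1750^0.268 = 7.398
24800^0.43 = 77.56
8.87^-0.25 = 0.5795
Denominator = 0.138 × 7.398 × 77.56 × 0.5795 = 45.89
D / 45.89 = 320 / 45.89 = 6.973
d = 6.973^(1/0.82) = 6.973^1.2195 = 10.68 m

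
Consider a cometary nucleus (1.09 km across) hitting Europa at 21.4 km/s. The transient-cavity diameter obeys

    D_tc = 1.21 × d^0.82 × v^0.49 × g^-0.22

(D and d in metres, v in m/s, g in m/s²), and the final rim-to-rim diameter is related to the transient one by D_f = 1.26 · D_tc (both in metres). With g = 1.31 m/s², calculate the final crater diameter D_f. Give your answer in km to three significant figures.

In SI: d = 1090 m, v = 21400 m/s.
d^0.82 = 1090^0.82 = 309.5
v^0.49 = 21400^0.49 = 132.4
g^-0.22 = 1.31^-0.22 = 0.9423
D_tc = 1.21 × 309.5 × 132.4 × 0.9423 = 46720 m
D_f = 1.26 × 46720 = 58867 m
     = 58.87 km

D_f ≈ 58.9 km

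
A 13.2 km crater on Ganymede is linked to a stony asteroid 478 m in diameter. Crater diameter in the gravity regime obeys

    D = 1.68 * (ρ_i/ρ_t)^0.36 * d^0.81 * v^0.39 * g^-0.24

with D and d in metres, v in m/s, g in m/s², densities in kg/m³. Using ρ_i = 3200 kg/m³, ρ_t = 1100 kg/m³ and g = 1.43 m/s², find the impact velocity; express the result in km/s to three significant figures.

v ≈ 12.3 km/s

Rearranging for v: v = [D / (1.68 · (3200/1100)^0.36 · 478^0.81 · 1.43^-0.24)]^(1/0.39).
D = 13200 m.
(3200/1100)^0.36 = 1.469
478^0.81 = 148.0
1.43^-0.24 = 0.9177
Denominator = 1.68 × 1.469 × 148.0 × 0.9177 = 335.2
D / 335.2 = 13200 / 335.2 = 39.38
v = 39.38^(1/0.39) = 39.38^2.5641 = 12315 m/s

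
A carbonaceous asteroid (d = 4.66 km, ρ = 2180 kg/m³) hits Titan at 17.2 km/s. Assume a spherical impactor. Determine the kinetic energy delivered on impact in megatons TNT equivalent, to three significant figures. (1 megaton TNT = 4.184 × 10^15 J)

E ≈ 4.08 × 10^6 Mt TNT

d = 4660 m; v = 17200 m/s.
Mass m = (π/6) ρ d³ = (π/6) × 2180 × (4660)³ = 1.155 × 10^14 kg
E = ½ m v² = 0.5 × 1.155 × 10^14 × (17200)² = 1.708 × 10^22 J
   = 1.708 × 10^22 / 4.184×10^15 = 4.082 × 10^6 Mt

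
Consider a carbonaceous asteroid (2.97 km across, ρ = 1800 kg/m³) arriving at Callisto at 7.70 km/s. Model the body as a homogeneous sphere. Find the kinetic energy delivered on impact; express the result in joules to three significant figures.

E ≈ 7.32 × 10^20 J

d = 2970 m; v = 7700 m/s.
Mass m = (π/6) ρ d³ = (π/6) × 1800 × (2970)³ = 2.469 × 10^13 kg
E = ½ m v² = 0.5 × 2.469 × 10^13 × (7700)² = 7.319 × 10^20 J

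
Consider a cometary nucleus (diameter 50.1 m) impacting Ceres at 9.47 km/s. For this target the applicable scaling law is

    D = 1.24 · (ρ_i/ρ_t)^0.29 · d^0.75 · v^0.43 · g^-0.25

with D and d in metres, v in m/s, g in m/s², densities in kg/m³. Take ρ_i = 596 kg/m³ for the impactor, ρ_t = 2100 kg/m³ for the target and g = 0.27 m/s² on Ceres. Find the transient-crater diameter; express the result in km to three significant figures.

In SI units: v = 9470 m/s.
(ρ_i/ρ_t)^0.29 = (596/2100)^0.29 = 0.6940
d^0.75 = 50.1^0.75 = 18.83
v^0.43 = 9470^0.43 = 51.27
g^-0.25 = 0.27^-0.25 = 1.387
D = 1.24 × 0.6940 × 18.83 × 51.27 × 1.387 = 1152 m
   = 1.152 km

D ≈ 1.15 km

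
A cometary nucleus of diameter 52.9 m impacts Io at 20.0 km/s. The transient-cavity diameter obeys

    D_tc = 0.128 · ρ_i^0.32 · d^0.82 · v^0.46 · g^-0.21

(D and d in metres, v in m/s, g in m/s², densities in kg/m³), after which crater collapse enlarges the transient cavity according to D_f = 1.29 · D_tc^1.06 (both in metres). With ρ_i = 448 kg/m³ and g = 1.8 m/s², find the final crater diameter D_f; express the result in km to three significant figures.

v = 20000 m/s.
ρ_i^0.32 = 448^0.32 = 7.054
d^0.82 = 52.9^0.82 = 25.90
v^0.46 = 20000^0.46 = 95.16
g^-0.21 = 1.8^-0.21 = 0.8839
D_tc = 0.128 × 7.054 × 25.90 × 95.16 × 0.8839 = 1967 m
D_f = 1.29 × (1967)^1.06 = 4000 m
     = 4.000 km

D_f ≈ 4.00 km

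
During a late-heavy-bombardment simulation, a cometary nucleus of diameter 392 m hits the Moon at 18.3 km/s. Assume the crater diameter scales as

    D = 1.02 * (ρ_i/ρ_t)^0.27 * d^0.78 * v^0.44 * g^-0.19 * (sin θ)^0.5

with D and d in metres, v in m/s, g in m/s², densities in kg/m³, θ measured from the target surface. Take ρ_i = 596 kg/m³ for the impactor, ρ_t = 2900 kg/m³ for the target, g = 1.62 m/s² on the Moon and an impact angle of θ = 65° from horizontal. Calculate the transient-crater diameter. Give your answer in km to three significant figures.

D ≈ 4.57 km

In SI units: v = 18300 m/s.
(ρ_i/ρ_t)^0.27 = (596/2900)^0.27 = 0.6523
d^0.78 = 392^0.78 = 105.4
v^0.44 = 18300^0.44 = 75.07
g^-0.19 = 1.62^-0.19 = 0.9124
(sin 65°)^0.5 = 0.9063^0.5 = 0.9520
D = 1.02 × 0.6523 × 105.4 × 75.07 × 0.9124 × 0.9520 = 4573 m
   = 4.573 km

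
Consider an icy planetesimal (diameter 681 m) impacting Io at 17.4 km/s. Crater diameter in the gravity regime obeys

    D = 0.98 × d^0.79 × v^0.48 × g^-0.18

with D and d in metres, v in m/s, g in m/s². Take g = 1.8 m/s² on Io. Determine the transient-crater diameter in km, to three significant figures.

D ≈ 16.6 km

In SI units: v = 17400 m/s.
d^0.79 = 681^0.79 = 173.1
v^0.48 = 17400^0.48 = 108.5
g^-0.18 = 1.8^-0.18 = 0.8996
D = 0.98 × 173.1 × 108.5 × 0.8996 = 16558 m
   = 16.56 km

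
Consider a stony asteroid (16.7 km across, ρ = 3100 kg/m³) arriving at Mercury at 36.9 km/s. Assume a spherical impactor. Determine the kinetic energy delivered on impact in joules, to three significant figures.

d = 16700 m; v = 36900 m/s.
Mass m = (π/6) ρ d³ = (π/6) × 3100 × (16700)³ = 7.560 × 10^15 kg
E = ½ m v² = 0.5 × 7.560 × 10^15 × (36900)² = 5.147 × 10^24 J

E ≈ 5.15 × 10^24 J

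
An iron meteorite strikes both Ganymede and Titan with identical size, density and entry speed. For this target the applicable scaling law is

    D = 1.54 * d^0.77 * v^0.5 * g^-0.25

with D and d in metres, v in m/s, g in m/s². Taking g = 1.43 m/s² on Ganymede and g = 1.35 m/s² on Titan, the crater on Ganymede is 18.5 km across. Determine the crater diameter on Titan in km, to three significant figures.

All impactor-dependent factors cancel in the ratio, leaving D_Titan/D_Ganymede = (g_Titan/g_Ganymede)^-0.25.
(1.35/1.43)^-0.25 = 0.9441^-0.25 = 1.014
D_Titan = 1.014 × 18.5 km = 18.8 km

D ≈ 18.8 km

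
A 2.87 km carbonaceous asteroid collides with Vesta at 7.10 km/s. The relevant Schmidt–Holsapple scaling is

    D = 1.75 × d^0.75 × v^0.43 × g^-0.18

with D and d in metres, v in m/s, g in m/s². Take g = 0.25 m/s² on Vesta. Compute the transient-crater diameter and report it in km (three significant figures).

D ≈ 39.9 km

In SI units: d = 2870 m, v = 7100 m/s.
d^0.75 = 2870^0.75 = 392.1
v^0.43 = 7100^0.43 = 45.29
g^-0.18 = 0.25^-0.18 = 1.283
D = 1.75 × 392.1 × 45.29 × 1.283 = 39872 m
   = 39.87 km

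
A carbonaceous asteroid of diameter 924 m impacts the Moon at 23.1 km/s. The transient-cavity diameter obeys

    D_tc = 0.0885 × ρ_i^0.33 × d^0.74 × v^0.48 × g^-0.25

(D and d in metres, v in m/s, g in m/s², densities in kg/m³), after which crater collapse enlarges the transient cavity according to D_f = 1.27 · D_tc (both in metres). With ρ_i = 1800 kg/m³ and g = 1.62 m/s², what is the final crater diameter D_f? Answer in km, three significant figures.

D_f ≈ 23.0 km

v = 23100 m/s.
ρ_i^0.33 = 1800^0.33 = 11.86
d^0.74 = 924^0.74 = 156.5
v^0.48 = 23100^0.48 = 124.3
g^-0.25 = 1.62^-0.25 = 0.8864
D_tc = 0.0885 × 11.86 × 156.5 × 124.3 × 0.8864 = 18100 m
D_f = 1.27 × 18100 = 22987 m
     = 22.99 km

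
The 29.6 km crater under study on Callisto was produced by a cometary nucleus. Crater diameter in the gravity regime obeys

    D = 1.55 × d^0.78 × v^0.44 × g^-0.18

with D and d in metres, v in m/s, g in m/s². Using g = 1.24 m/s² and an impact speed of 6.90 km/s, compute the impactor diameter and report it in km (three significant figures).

Rearranging for d: d = [D / (1.55 · 6900^0.44 · 1.24^-0.18)]^(1/0.78).
D = 29600 m.
6900^0.44 = 48.88
1.24^-0.18 = 0.9620
Denominator = 1.55 × 48.88 × 0.9620 = 72.88
D / 72.88 = 29600 / 72.88 = 406.1
d = 406.1^(1/0.78) = 406.1^1.2821 = 2211 m

d ≈ 2.21 km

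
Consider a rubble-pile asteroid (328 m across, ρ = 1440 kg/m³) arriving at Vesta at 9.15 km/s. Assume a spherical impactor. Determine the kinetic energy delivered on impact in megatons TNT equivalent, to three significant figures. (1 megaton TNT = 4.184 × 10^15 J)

E ≈ 266 Mt TNT

v = 9150 m/s.
Mass m = (π/6) ρ d³ = (π/6) × 1440 × (328)³ = 2.661 × 10^10 kg
E = ½ m v² = 0.5 × 2.661 × 10^10 × (9150)² = 1.114 × 10^18 J
   = 1.114 × 10^18 / 4.184×10^15 = 266.3 Mt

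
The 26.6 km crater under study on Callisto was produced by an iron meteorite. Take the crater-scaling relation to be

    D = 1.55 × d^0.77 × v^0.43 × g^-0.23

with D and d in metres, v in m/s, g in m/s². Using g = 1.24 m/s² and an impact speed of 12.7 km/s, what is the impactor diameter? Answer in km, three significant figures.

d ≈ 1.72 km

Rearranging for d: d = [D / (1.55 · 12700^0.43 · 1.24^-0.23)]^(1/0.77).
D = 26600 m.
12700^0.43 = 58.16
1.24^-0.23 = 0.9517
Denominator = 1.55 × 58.16 × 0.9517 = 85.79
D / 85.79 = 26600 / 85.79 = 310.1
d = 310.1^(1/0.77) = 310.1^1.2987 = 1721 m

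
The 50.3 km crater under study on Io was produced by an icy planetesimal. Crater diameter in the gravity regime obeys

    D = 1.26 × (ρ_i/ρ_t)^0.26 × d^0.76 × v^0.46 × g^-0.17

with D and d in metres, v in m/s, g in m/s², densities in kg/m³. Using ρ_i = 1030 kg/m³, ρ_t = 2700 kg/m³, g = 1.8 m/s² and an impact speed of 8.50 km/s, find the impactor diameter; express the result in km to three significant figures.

Rearranging for d: d = [D / (1.26 · (1030/2700)^0.26 · 8500^0.46 · 1.8^-0.17)]^(1/0.76).
D = 50300 m.
(1030/2700)^0.26 = 0.7784
8500^0.46 = 64.20
1.8^-0.17 = 0.9049
Denominator = 1.26 × 0.7784 × 64.20 × 0.9049 = 56.98
D / 56.98 = 50300 / 56.98 = 882.8
d = 882.8^(1/0.76) = 882.8^1.3158 = 7519 m

d ≈ 7.52 km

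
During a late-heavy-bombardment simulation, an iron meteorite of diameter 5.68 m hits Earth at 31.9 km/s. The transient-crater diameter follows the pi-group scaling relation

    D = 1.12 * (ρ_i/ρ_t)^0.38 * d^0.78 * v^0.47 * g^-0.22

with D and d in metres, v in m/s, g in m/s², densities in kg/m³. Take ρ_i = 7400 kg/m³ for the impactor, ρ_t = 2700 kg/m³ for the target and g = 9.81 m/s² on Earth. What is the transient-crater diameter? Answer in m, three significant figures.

In SI units: v = 31900 m/s.
(ρ_i/ρ_t)^0.38 = (7400/2700)^0.38 = 1.467
d^0.78 = 5.68^0.78 = 3.876
v^0.47 = 31900^0.47 = 130.9
g^-0.22 = 9.81^-0.22 = 0.6051
D = 1.12 × 1.467 × 3.876 × 130.9 × 0.6051 = 504.4 m

D ≈ 504 m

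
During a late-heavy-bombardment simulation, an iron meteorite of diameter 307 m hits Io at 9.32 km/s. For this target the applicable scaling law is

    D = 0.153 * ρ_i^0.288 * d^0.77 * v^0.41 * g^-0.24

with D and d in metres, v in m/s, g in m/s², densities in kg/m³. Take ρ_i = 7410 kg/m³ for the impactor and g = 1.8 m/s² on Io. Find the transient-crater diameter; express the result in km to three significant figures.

In SI units: v = 9320 m/s.
ρ_i^0.288 = 7410^0.288 = 13.02
d^0.77 = 307^0.77 = 82.24
v^0.41 = 9320^0.41 = 42.41
g^-0.24 = 1.8^-0.24 = 0.8684
D = 0.153 × 13.02 × 82.24 × 42.41 × 0.8684 = 6034 m
   = 6.034 km

D ≈ 6.03 km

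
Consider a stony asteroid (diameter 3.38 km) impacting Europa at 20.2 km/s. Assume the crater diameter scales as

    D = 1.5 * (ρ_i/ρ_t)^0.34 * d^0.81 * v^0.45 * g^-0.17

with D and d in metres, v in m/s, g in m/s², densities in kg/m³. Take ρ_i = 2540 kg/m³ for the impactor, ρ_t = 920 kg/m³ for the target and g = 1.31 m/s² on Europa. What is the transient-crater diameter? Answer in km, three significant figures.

D ≈ 126 km

In SI units: d = 3380 m, v = 20200 m/s.
(ρ_i/ρ_t)^0.34 = (2540/920)^0.34 = 1.412
d^0.81 = 3380^0.81 = 721.8
v^0.45 = 20200^0.45 = 86.58
g^-0.17 = 1.31^-0.17 = 0.9551
D = 1.5 × 1.412 × 721.8 × 86.58 × 0.9551 = 1.264 × 10^5 m
   = 126.4 km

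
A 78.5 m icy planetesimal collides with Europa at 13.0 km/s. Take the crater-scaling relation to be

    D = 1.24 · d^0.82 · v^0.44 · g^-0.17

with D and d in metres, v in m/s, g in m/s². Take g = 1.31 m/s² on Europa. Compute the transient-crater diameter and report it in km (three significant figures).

D ≈ 2.74 km

In SI units: v = 13000 m/s.
d^0.82 = 78.5^0.82 = 35.79
v^0.44 = 13000^0.44 = 64.59
g^-0.17 = 1.31^-0.17 = 0.9551
D = 1.24 × 35.79 × 64.59 × 0.9551 = 2738 m
   = 2.738 km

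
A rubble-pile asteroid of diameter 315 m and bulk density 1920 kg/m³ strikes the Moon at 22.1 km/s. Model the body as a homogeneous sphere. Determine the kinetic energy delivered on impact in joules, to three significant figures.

v = 22100 m/s.
Mass m = (π/6) ρ d³ = (π/6) × 1920 × (315)³ = 3.142 × 10^10 kg
E = ½ m v² = 0.5 × 3.142 × 10^10 × (22100)² = 7.673 × 10^18 J

E ≈ 7.67 × 10^18 J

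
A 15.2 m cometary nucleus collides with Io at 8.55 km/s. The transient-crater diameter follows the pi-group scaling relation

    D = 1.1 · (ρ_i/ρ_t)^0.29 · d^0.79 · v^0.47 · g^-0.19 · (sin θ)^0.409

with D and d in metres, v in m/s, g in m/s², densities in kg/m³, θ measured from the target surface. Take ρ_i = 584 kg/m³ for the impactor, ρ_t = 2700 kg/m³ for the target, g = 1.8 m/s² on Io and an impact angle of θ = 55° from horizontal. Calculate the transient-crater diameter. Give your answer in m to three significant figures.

In SI units: v = 8550 m/s.
(ρ_i/ρ_t)^0.29 = (584/2700)^0.29 = 0.6415
d^0.79 = 15.2^0.79 = 8.583
v^0.47 = 8550^0.47 = 70.47
g^-0.19 = 1.8^-0.19 = 0.8943
(sin 55°)^0.409 = 0.8192^0.409 = 0.9217
D = 1.1 × 0.6415 × 8.583 × 70.47 × 0.8943 × 0.9217 = 351.8 m

D ≈ 352 m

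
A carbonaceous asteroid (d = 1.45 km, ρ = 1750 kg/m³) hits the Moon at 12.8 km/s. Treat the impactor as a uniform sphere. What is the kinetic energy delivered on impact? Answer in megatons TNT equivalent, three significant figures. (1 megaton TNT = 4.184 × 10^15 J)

E ≈ 54700 Mt TNT

d = 1450 m; v = 12800 m/s.
Mass m = (π/6) ρ d³ = (π/6) × 1750 × (1450)³ = 2.793 × 10^12 kg
E = ½ m v² = 0.5 × 2.793 × 10^12 × (12800)² = 2.288 × 10^20 J
   = 2.288 × 10^20 / 4.184×10^15 = 54685 Mt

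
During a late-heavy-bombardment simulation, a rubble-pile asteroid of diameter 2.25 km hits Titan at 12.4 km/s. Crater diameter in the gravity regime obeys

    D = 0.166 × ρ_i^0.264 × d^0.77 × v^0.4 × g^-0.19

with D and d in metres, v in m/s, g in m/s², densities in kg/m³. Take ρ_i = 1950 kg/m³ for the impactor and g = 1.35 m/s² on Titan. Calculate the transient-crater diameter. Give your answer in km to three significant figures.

In SI units: d = 2250 m, v = 12400 m/s.
ρ_i^0.264 = 1950^0.264 = 7.389
d^0.77 = 2250^0.77 = 381.2
v^0.4 = 12400^0.4 = 43.39
g^-0.19 = 1.35^-0.19 = 0.9446
D = 0.166 × 7.389 × 381.2 × 43.39 × 0.9446 = 19164 m
   = 19.16 km

D ≈ 19.2 km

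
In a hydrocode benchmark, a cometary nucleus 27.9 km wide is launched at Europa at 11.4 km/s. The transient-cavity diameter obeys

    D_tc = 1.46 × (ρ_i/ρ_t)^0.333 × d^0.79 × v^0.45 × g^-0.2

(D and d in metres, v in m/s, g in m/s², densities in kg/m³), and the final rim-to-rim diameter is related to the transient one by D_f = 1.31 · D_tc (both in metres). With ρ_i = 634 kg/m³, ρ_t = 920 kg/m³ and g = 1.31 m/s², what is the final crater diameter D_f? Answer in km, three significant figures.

D_f ≈ 348 km

In SI: d = 27900 m, v = 11400 m/s.
(ρ_i/ρ_t)^0.333 = (634/920)^0.333 = 0.8834
d^0.79 = 27900^0.79 = 3251
v^0.45 = 11400^0.45 = 66.93
g^-0.2 = 1.31^-0.2 = 0.9474
D_tc = 1.46 × 0.8834 × 3251 × 66.93 × 0.9474 = 2.659 × 10^5 m
D_f = 1.31 × 2.659 × 10^5 = 3.483 × 10^5 m
     = 348.3 km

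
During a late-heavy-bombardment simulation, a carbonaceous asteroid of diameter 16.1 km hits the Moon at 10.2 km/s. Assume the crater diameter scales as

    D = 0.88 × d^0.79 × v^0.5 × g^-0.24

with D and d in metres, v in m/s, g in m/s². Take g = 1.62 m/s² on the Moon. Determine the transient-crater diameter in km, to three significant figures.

D ≈ 167 km

In SI units: d = 16100 m, v = 10200 m/s.
d^0.79 = 16100^0.79 = 2106
v^0.5 = 10200^0.5 = 101.0
g^-0.24 = 1.62^-0.24 = 0.8907
D = 0.88 × 2106 × 101.0 × 0.8907 = 1.667 × 10^5 m
   = 166.7 km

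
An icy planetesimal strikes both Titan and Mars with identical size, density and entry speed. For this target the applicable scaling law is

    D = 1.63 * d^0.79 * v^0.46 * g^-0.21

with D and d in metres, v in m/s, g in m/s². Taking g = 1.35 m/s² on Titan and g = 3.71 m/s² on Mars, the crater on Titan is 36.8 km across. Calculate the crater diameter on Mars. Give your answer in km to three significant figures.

D ≈ 29.8 km

All impactor-dependent factors cancel in the ratio, leaving D_Mars/D_Titan = (g_Mars/g_Titan)^-0.21.
(3.71/1.35)^-0.21 = 2.748^-0.21 = 0.8087
D_Mars = 0.8087 × 36.8 km = 29.8 km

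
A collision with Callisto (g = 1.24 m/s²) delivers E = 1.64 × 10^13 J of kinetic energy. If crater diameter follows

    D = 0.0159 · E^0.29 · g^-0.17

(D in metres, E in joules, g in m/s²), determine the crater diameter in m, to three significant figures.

D ≈ 104 m

E^0.29 = (1.64 × 10^13)^0.29 = 6.797 × 10^3
g^-0.17 = 1.24^-0.17 = 0.9641
D = 0.0159 × 6.797 × 10^3 × 0.9641 = 104.2 m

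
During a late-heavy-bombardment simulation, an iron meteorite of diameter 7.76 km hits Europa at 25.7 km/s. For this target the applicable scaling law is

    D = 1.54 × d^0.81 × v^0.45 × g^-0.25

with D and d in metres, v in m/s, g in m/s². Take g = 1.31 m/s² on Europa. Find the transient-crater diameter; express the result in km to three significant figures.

D ≈ 197 km

In SI units: d = 7760 m, v = 25700 m/s.
d^0.81 = 7760^0.81 = 1415
v^0.45 = 25700^0.45 = 96.49
g^-0.25 = 1.31^-0.25 = 0.9347
D = 1.54 × 1415 × 96.49 × 0.9347 = 1.965 × 10^5 m
   = 196.5 km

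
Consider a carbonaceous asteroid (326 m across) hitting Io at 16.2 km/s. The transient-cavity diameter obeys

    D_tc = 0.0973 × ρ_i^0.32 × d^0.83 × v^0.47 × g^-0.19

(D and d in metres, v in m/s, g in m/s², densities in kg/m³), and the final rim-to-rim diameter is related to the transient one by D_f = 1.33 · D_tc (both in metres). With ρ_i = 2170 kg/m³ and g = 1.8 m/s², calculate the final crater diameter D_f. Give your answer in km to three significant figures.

D_f ≈ 15.7 km

v = 16200 m/s.
ρ_i^0.32 = 2170^0.32 = 11.69
d^0.83 = 326^0.83 = 121.9
v^0.47 = 16200^0.47 = 95.16
g^-0.19 = 1.8^-0.19 = 0.8943
D_tc = 0.0973 × 11.69 × 121.9 × 95.16 × 0.8943 = 11800 m
D_f = 1.33 × 11800 = 15694 m
     = 15.69 km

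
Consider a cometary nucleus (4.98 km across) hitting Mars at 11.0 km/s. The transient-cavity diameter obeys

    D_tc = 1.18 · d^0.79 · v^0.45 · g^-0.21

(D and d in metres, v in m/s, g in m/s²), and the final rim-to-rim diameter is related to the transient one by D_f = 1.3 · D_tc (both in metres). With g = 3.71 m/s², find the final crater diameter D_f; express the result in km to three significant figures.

D_f ≈ 63.9 km

In SI: d = 4980 m, v = 11000 m/s.
d^0.79 = 4980^0.79 = 833.3
v^0.45 = 11000^0.45 = 65.86
g^-0.21 = 3.71^-0.21 = 0.7593
D_tc = 1.18 × 833.3 × 65.86 × 0.7593 = 49170 m
D_f = 1.3 × 49170 = 63921 m
     = 63.92 km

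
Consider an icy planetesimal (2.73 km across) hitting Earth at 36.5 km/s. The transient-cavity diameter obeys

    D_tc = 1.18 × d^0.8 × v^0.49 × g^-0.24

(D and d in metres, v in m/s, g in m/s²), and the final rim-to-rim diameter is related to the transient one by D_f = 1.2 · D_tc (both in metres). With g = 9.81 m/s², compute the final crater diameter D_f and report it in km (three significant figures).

D_f ≈ 79.0 km

In SI: d = 2730 m, v = 36500 m/s.
d^0.8 = 2730^0.8 = 561.0
v^0.49 = 36500^0.49 = 172.0
g^-0.24 = 9.81^-0.24 = 0.5781
D_tc = 1.18 × 561.0 × 172.0 × 0.5781 = 65820 m
D_f = 1.2 × 65820 = 78984 m
     = 78.98 km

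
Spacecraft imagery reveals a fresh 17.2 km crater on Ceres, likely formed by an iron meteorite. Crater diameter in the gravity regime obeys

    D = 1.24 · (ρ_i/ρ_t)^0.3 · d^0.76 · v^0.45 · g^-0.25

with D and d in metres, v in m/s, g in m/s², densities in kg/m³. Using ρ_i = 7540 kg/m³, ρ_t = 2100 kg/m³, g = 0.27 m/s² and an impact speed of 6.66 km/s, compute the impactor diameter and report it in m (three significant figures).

Rearranging for d: d = [D / (1.24 · (7540/2100)^0.3 · 6660^0.45 · 0.27^-0.25)]^(1/0.76).
D = 17200 m.
(7540/2100)^0.3 = 1.467
6660^0.45 = 52.55
0.27^-0.25 = 1.387
Denominator = 1.24 × 1.467 × 52.55 × 1.387 = 132.6
D / 132.6 = 17200 / 132.6 = 129.7
d = 129.7^(1/0.76) = 129.7^1.3158 = 602.8 m

d ≈ 603 m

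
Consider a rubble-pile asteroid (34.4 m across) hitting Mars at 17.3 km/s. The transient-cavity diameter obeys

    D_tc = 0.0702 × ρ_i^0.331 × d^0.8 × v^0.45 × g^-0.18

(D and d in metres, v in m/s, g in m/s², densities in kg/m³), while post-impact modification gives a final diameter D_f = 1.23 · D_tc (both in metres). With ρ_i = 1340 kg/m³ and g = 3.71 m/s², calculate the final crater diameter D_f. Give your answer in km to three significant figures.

v = 17300 m/s.
ρ_i^0.331 = 1340^0.331 = 10.84
d^0.8 = 34.4^0.8 = 16.95
v^0.45 = 17300^0.45 = 80.75
g^-0.18 = 3.71^-0.18 = 0.7898
D_tc = 0.0702 × 10.84 × 16.95 × 80.75 × 0.7898 = 822.6 m
D_f = 1.23 × 822.6 = 1012 m
     = 1.012 km

D_f ≈ 1.01 km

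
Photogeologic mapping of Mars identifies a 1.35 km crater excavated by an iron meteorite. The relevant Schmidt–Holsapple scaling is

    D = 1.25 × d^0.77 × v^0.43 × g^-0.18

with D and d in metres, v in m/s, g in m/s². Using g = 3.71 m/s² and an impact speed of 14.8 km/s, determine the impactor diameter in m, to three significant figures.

d ≈ 55.4 m

Rearranging for d: d = [D / (1.25 · 14800^0.43 · 3.71^-0.18)]^(1/0.77).
D = 1350 m.
14800^0.43 = 62.12
3.71^-0.18 = 0.7898
Denominator = 1.25 × 62.12 × 0.7898 = 61.33
D / 61.33 = 1350 / 61.33 = 22.01
d = 22.01^(1/0.77) = 22.01^1.2987 = 55.42 m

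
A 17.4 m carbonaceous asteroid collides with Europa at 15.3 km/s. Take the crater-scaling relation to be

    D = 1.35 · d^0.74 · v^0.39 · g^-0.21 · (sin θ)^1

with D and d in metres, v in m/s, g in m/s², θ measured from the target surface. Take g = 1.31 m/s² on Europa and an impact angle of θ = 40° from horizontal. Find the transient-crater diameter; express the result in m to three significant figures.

D ≈ 291 m

In SI units: v = 15300 m/s.
d^0.74 = 17.4^0.74 = 8.280
v^0.39 = 15300^0.39 = 42.86
g^-0.21 = 1.31^-0.21 = 0.9449
(sin 40°)^1 = 0.6428^1 = 0.6428
D = 1.35 × 8.280 × 42.86 × 0.9449 × 0.6428 = 291.0 m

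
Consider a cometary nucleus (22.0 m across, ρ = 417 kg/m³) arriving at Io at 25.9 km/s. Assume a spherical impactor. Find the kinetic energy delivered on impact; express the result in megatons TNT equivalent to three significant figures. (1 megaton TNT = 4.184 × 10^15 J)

v = 25900 m/s.
Mass m = (π/6) ρ d³ = (π/6) × 417 × (22)³ = 2.325 × 10^6 kg
E = ½ m v² = 0.5 × 2.325 × 10^6 × (25900)² = 7.798 × 10^14 J
   = 7.798 × 10^14 / 4.184×10^15 = 0.1864 Mt

E ≈ 0.186 Mt TNT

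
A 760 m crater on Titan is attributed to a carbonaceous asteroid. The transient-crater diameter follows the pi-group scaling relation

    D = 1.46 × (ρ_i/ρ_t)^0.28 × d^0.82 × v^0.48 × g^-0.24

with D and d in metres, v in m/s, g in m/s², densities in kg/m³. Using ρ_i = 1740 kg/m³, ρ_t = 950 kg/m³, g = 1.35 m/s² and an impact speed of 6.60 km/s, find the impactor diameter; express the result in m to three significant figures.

Rearranging for d: d = [D / (1.46 · (1740/950)^0.28 · 6600^0.48 · 1.35^-0.24)]^(1/0.82).
(1740/950)^0.28 = 1.185
6600^0.48 = 68.14
1.35^-0.24 = 0.9305
Denominator = 1.46 × 1.185 × 68.14 × 0.9305 = 109.7
D / 109.7 = 760 / 109.7 = 6.928
d = 6.928^(1/0.82) = 6.928^1.2195 = 10.60 m

d ≈ 10.6 m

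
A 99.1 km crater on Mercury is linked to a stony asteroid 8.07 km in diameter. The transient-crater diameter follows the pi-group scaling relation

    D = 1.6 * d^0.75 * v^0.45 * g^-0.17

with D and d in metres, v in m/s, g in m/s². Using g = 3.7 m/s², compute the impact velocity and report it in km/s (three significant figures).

Rearranging for v: v = [D / (1.6 · 8070^0.75 · 3.7^-0.17)]^(1/0.45).
D = 99100 m.
8070^0.75 = 851.4
3.7^-0.17 = 0.8006
Denominator = 1.6 × 851.4 × 0.8006 = 1091
D / 1091 = 99100 / 1091 = 90.83
v = 90.83^(1/0.45) = 90.83^2.2222 = 22469 m/s

v ≈ 22.5 km/s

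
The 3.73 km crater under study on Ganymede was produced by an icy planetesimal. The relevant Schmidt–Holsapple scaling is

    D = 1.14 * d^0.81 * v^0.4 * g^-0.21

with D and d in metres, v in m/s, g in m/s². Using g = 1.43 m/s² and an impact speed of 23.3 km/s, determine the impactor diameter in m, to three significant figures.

d ≈ 167 m

Rearranging for d: d = [D / (1.14 · 23300^0.4 · 1.43^-0.21)]^(1/0.81).
D = 3730 m.
23300^0.4 = 55.84
1.43^-0.21 = 0.9276
Denominator = 1.14 × 55.84 × 0.9276 = 59.05
D / 59.05 = 3730 / 59.05 = 63.17
d = 63.17^(1/0.81) = 63.17^1.2346 = 167.1 m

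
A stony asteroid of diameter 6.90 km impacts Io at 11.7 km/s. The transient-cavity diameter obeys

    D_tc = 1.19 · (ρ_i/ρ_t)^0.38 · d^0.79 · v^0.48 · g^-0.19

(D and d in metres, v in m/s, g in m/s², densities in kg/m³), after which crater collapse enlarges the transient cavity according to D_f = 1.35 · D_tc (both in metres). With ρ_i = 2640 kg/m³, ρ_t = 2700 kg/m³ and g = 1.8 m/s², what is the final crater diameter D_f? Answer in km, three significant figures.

D_f ≈ 138 km

In SI: d = 6900 m, v = 11700 m/s.
(ρ_i/ρ_t)^0.38 = (2640/2700)^0.38 = 0.9915
d^0.79 = 6900^0.79 = 1078
v^0.48 = 11700^0.48 = 89.69
g^-0.19 = 1.8^-0.19 = 0.8943
D_tc = 1.19 × 0.9915 × 1078 × 89.69 × 0.8943 = 1.020 × 10^5 m
D_f = 1.35 × 1.020 × 10^5 = 1.377 × 10^5 m
     = 137.7 km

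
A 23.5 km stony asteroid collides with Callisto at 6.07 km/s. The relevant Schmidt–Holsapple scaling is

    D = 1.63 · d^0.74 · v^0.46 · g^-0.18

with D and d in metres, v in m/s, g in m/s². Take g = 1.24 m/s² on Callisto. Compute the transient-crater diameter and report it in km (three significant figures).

D ≈ 148 km

In SI units: d = 23500 m, v = 6070 m/s.
d^0.74 = 23500^0.74 = 1716
v^0.46 = 6070^0.46 = 54.99
g^-0.18 = 1.24^-0.18 = 0.9620
D = 1.63 × 1716 × 54.99 × 0.9620 = 1.480 × 10^5 m
   = 148.0 km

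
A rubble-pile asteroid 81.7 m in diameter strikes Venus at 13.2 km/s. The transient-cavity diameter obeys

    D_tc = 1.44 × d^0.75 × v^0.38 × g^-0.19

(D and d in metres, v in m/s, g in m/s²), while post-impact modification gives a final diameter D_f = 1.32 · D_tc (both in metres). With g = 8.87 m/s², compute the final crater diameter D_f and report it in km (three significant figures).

v = 13200 m/s.
d^0.75 = 81.7^0.75 = 27.17
v^0.38 = 13200^0.38 = 36.80
g^-0.19 = 8.87^-0.19 = 0.6605
D_tc = 1.44 × 27.17 × 36.80 × 0.6605 = 951.0 m
D_f = 1.32 × 951.0 = 1255 m
     = 1.255 km

D_f ≈ 1.26 km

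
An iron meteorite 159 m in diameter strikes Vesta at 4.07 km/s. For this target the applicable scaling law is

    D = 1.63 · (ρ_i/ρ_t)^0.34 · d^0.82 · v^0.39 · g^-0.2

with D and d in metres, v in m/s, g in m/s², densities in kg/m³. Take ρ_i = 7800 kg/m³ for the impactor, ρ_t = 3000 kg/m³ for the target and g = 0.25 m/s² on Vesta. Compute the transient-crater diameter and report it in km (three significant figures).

In SI units: v = 4070 m/s.
(ρ_i/ρ_t)^0.34 = (7800/3000)^0.34 = 1.384
d^0.82 = 159^0.82 = 63.85
v^0.39 = 4070^0.39 = 25.57
g^-0.2 = 0.25^-0.2 = 1.320
D = 1.63 × 1.384 × 63.85 × 25.57 × 1.320 = 4862 m
   = 4.862 km

D ≈ 4.86 km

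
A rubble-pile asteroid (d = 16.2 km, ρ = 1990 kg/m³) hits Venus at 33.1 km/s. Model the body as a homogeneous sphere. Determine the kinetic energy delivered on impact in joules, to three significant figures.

E ≈ 2.43 × 10^24 J

d = 16200 m; v = 33100 m/s.
Mass m = (π/6) ρ d³ = (π/6) × 1990 × (16200)³ = 4.430 × 10^15 kg
E = ½ m v² = 0.5 × 4.430 × 10^15 × (33100)² = 2.427 × 10^24 J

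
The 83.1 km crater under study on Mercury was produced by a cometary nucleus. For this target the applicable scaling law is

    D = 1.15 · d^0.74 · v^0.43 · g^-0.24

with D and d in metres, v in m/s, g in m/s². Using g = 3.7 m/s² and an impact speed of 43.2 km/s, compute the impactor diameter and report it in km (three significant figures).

d ≈ 11.4 km

Rearranging for d: d = [D / (1.15 · 43200^0.43 · 3.7^-0.24)]^(1/0.74).
D = 83100 m.
43200^0.43 = 98.46
3.7^-0.24 = 0.7305
Denominator = 1.15 × 98.46 × 0.7305 = 82.71
D / 82.71 = 83100 / 82.71 = 1005
d = 1005^(1/0.74) = 1005^1.3514 = 11406 m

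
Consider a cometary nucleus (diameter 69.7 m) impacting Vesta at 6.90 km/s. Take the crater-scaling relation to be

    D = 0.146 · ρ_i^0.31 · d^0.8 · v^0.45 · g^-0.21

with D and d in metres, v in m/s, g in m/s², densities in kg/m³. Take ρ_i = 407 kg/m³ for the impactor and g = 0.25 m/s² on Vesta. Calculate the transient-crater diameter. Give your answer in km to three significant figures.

In SI units: v = 6900 m/s.
ρ_i^0.31 = 407^0.31 = 6.441
d^0.8 = 69.7^0.8 = 29.83
v^0.45 = 6900^0.45 = 53.39
g^-0.21 = 0.25^-0.21 = 1.338
D = 0.146 × 6.441 × 29.83 × 53.39 × 1.338 = 2004 m
   = 2.004 km

D ≈ 2.00 km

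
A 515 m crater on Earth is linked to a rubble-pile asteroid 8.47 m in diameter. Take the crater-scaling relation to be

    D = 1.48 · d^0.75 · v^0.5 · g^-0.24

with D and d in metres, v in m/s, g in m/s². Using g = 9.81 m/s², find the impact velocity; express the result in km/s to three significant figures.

v ≈ 14.7 km/s

Rearranging for v: v = [D / (1.48 · 8.47^0.75 · 9.81^-0.24)]^(1/0.5).
8.47^0.75 = 4.965
9.81^-0.24 = 0.5781
Denominator = 1.48 × 4.965 × 0.5781 = 4.248
D / 4.248 = 515 / 4.248 = 121.2
v = 121.2^(1/0.5) = 121.2^2 = 14689 m/s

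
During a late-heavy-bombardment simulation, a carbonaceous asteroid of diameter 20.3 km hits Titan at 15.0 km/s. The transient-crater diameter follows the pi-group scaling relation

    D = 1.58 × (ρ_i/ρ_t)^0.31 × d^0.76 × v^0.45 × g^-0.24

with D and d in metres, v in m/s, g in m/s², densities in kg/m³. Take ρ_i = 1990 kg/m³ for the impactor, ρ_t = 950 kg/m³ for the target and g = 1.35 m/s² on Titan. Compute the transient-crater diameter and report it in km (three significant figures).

In SI units: d = 20300 m, v = 15000 m/s.
(ρ_i/ρ_t)^0.31 = (1990/950)^0.31 = 1.258
d^0.76 = 20300^0.76 = 1878
v^0.45 = 15000^0.45 = 75.73
g^-0.24 = 1.35^-0.24 = 0.9305
D = 1.58 × 1.258 × 1878 × 75.73 × 0.9305 = 2.630 × 10^5 m
   = 263.0 km

D ≈ 263 km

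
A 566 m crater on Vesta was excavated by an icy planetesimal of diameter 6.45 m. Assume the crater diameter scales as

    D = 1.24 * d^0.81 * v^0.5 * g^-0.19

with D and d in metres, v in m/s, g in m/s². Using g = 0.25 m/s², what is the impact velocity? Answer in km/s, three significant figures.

Rearranging for v: v = [D / (1.24 · 6.45^0.81 · 0.25^-0.19)]^(1/0.5).
6.45^0.81 = 4.526
0.25^-0.19 = 1.301
Denominator = 1.24 × 4.526 × 1.301 = 7.302
D / 7.302 = 566 / 7.302 = 77.51
v = 77.51^(1/0.5) = 77.51^2 = 6008 m/s

v ≈ 6.01 km/s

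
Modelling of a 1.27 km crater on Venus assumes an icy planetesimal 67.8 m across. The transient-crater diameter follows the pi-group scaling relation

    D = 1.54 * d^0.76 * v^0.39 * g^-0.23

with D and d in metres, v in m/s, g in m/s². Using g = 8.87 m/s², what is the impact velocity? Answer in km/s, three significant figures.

Rearranging for v: v = [D / (1.54 · 67.8^0.76 · 8.87^-0.23)]^(1/0.39).
D = 1270 m.
67.8^0.76 = 24.65
8.87^-0.23 = 0.6053
Denominator = 1.54 × 24.65 × 0.6053 = 22.98
D / 22.98 = 1270 / 22.98 = 55.27
v = 55.27^(1/0.39) = 55.27^2.5641 = 29371 m/s

v ≈ 29.4 km/s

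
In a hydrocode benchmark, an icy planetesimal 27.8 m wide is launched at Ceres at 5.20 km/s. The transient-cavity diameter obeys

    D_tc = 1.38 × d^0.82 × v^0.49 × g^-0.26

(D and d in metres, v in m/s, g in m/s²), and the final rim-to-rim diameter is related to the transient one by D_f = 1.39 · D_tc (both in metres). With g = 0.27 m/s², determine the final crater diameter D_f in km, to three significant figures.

D_f ≈ 2.73 km

v = 5200 m/s.
d^0.82 = 27.8^0.82 = 15.28
v^0.49 = 5200^0.49 = 66.20
g^-0.26 = 0.27^-0.26 = 1.406
D_tc = 1.38 × 15.28 × 66.20 × 1.406 = 1963 m
D_f = 1.39 × 1963 = 2729 m
     = 2.729 km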